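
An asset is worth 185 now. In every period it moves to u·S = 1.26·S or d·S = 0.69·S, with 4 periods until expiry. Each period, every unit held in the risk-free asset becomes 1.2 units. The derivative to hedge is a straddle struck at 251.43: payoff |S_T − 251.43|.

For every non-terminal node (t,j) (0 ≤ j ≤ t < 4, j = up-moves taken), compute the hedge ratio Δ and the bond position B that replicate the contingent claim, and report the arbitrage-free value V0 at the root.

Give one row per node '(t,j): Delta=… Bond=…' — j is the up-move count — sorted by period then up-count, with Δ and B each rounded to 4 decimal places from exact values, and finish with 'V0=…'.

The replicating-portfolio and risk-neutral prices coincide; use p* = (1.2−0.69)/(1.26−0.69) = 0.8947 for the latter.
Terminal payoffs: V(4,0)=209.4958, V(4,1)=174.8546, V(4,2)=111.5966, V(4,3)=3.9180, V(4,4)=214.8576
  t=3,j=0: stock 60.7742 → up 76.5754 (V=174.8546), down 41.9342 (V=209.4958). Price 148.7508; hedge Δ=-1.0000, bond B=209.5250.
  t=3,j=1: stock 110.9789 → up 139.8334 (V=111.5966), down 76.5754 (V=174.8546). Price 98.5461; hedge Δ=-1.0000, bond B=209.5250.
  t=3,j=2: stock 202.6571 → up 255.3480 (V=3.9180), down 139.8334 (V=111.5966). Price 12.7105; hedge Δ=-0.9322, bond B=201.6203.
  t=3,j=3: stock 370.0696 → up 466.2876 (V=214.8576), down 255.3480 (V=3.9180). Price 160.5446; hedge Δ=1.0000, bond B=-209.5250.
  t=2,j=0: stock 88.0785 → up 110.9789 (V=98.5461), down 60.7742 (V=148.7508). Price 86.5257; hedge Δ=-1.0000, bond B=174.6042.
  t=2,j=1: stock 160.8390 → up 202.6571 (V=12.7105), down 110.9789 (V=98.5461). Price 18.1215; hedge Δ=-0.9363, bond B=168.7103.
  t=2,j=2: stock 293.7060 → up 370.0696 (V=160.5446), down 202.6571 (V=12.7105). Price 120.8192; hedge Δ=0.8831, bond B=-138.5388.
  t=1,j=0: stock 127.6500 → up 160.8390 (V=18.1215), down 88.0785 (V=86.5257). Price 21.1016; hedge Δ=-0.9401, bond B=141.1089.
  t=1,j=1: stock 233.1000 → up 293.7060 (V=120.8192), down 160.8390 (V=18.1215). Price 91.6741; hedge Δ=0.7729, bond B=-88.4973.
  t=0,j=0: stock 185.0000 → up 233.1000 (V=91.6741), down 127.6500 (V=21.1016). Price 70.2045; hedge Δ=0.6693, bond B=-53.6069.
Each (Δ,B) replicates both successor values, so the strategy is self-financing and V0 is arbitrage-free.

(0,0): Delta=0.6693 Bond=-53.6069
(1,0): Delta=-0.9401 Bond=141.1089
(1,1): Delta=0.7729 Bond=-88.4973
(2,0): Delta=-1.0000 Bond=174.6042
(2,1): Delta=-0.9363 Bond=168.7103
(2,2): Delta=0.8831 Bond=-138.5388
(3,0): Delta=-1.0000 Bond=209.5250
(3,1): Delta=-1.0000 Bond=209.5250
(3,2): Delta=-0.9322 Bond=201.6203
(3,3): Delta=1.0000 Bond=-209.5250
V0=70.2045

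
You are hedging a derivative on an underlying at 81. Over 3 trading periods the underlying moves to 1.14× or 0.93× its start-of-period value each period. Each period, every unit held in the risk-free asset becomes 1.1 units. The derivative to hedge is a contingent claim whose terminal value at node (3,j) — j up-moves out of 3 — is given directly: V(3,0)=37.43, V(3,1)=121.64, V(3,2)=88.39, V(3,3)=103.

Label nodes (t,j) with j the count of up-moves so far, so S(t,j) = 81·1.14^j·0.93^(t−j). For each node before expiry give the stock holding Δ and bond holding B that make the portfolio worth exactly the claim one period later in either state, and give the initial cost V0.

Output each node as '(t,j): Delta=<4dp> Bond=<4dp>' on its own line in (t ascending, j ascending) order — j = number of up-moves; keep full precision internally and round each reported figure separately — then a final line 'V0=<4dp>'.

(0,0): Delta=0.1154 Bond=64.8193
(1,0): Delta=-0.6251 Bond=127.0811
(1,1): Delta=0.2576 Bond=58.1765
(2,0): Delta=5.7239 Bond=-305.0000
(2,1): Delta=-1.8437 Bond=244.4455
(2,2): Delta=0.6609 Bond=21.5351
V0=74.1684

Risk-neutral probability p* = (R−d)/(u−d) = (1.1−0.93)/(1.14−0.93) = 0.8095.
Terminal values V(3,·): V(3,0)=37.4300, V(3,1)=121.6400, V(3,2)=88.3900, V(3,3)=103.0000
(2,0): S=70.0569. Δ = (V_up−V_dn)/(S_up−S_dn) = (121.6400−37.4300)/(79.8649−65.1529) = 5.7239. V = [p*·121.6400 + (1−p*)·37.4300]/1.1 = 96.0000. B = V − Δ·S = -305.0000.
(2,1): S=85.8762. Δ = (V_up−V_dn)/(S_up−S_dn) = (88.3900−121.6400)/(97.8989−79.8649) = -1.8437. V = [p*·88.3900 + (1−p*)·121.6400]/1.1 = 86.1121. B = V − Δ·S = 244.4455.
(2,2): S=105.2676. Δ = (V_up−V_dn)/(S_up−S_dn) = (103.0000−88.3900)/(120.0051−97.8989) = 0.6609. V = [p*·103.0000 + (1−p*)·88.3900]/1.1 = 91.1065. B = V − Δ·S = 21.5351.
(1,0): S=75.3300. Δ = (V_up−V_dn)/(S_up−S_dn) = (86.1121−96.0000)/(85.8762−70.0569) = -0.6251. V = [p*·86.1121 + (1−p*)·96.0000]/1.1 = 79.9959. B = V − Δ·S = 127.0811.
(1,1): S=92.3400. Δ = (V_up−V_dn)/(S_up−S_dn) = (91.1065−86.1121)/(105.2676−85.8762) = 0.2576. V = [p*·91.1065 + (1−p*)·86.1121]/1.1 = 81.9593. B = V − Δ·S = 58.1765.
(0,0): S=81.0000. Δ = (V_up−V_dn)/(S_up−S_dn) = (81.9593−79.9959)/(92.3400−75.3300) = 0.1154. V = [p*·81.9593 + (1−p*)·79.9959]/1.1 = 74.1684. B = V − Δ·S = 64.8193.
Each (Δ,B) replicates both successor values, so the strategy is self-financing and V0 is arbitrage-free.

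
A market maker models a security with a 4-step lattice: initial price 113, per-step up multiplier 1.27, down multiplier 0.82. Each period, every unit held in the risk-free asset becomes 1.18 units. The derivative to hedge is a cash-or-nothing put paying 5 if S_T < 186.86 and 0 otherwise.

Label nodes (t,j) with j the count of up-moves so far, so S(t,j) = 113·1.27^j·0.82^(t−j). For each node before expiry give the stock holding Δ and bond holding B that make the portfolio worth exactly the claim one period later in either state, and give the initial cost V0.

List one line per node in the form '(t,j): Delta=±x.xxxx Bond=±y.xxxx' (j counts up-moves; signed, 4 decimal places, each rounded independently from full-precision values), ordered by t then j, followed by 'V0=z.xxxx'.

(0,0): Delta=-0.0230 Bond=3.0631
(1,0): Delta=-0.0551 Bond=6.5921
(1,1): Delta=-0.0178 Bond=2.8700
(2,0): Delta=0.0000 Bond=3.5909
(2,1): Delta=-0.0640 Bond=8.8257
(2,2): Delta=-0.0103 Bond=2.0269
(3,0): Delta=0.0000 Bond=4.2373
(3,1): Delta=0.0000 Bond=4.2373
(3,2): Delta=-0.0743 Bond=11.9586
(3,3): Delta=0.0000 Bond=0.0000
V0=0.4663

The replicating-portfolio and risk-neutral prices coincide; use p* = (1.18−0.82)/(1.27−0.82) = 0.8000 for the latter.
Terminal values V(4,·): V(4,0)=5.0000, V(4,1)=5.0000, V(4,2)=5.0000, V(4,3)=0.0000, V(4,4)=0.0000
Node (3,0) S=62.3046: V=(p*·5.0000+(1−p*)·5.0000)/1.18=4.2373; Δ=(5.0000−5.0000)/(79.1268−51.0898)=0.0000; B=V−Δ·S=4.2373
Node (3,1) S=96.4961: V=(p*·5.0000+(1−p*)·5.0000)/1.18=4.2373; Δ=(5.0000−5.0000)/(122.5501−79.1268)=0.0000; B=V−Δ·S=4.2373
Node (3,2) S=149.4513: V=(p*·0.0000+(1−p*)·5.0000)/1.18=0.8475; Δ=(0.0000−5.0000)/(189.8032−122.5501)=-0.0743; B=V−Δ·S=11.9586
Node (3,3) S=231.4673: V=(p*·0.0000+(1−p*)·0.0000)/1.18=0.0000; Δ=(0.0000−0.0000)/(293.9634−189.8032)=0.0000; B=V−Δ·S=0.0000
Node (2,0) S=75.9812: V=(p*·4.2373+(1−p*)·4.2373)/1.18=3.5909; Δ=(4.2373−4.2373)/(96.4961−62.3046)=0.0000; B=V−Δ·S=3.5909
Node (2,1) S=117.6782: V=(p*·0.8475+(1−p*)·4.2373)/1.18=1.2927; Δ=(0.8475−4.2373)/(149.4513−96.4961)=-0.0640; B=V−Δ·S=8.8257
Node (2,2) S=182.2577: V=(p*·0.0000+(1−p*)·0.8475)/1.18=0.1436; Δ=(0.0000−0.8475)/(231.4673−149.4513)=-0.0103; B=V−Δ·S=2.0269
Node (1,0) S=92.6600: V=(p*·1.2927+(1−p*)·3.5909)/1.18=1.4851; Δ=(1.2927−3.5909)/(117.6782−75.9812)=-0.0551; B=V−Δ·S=6.5921
Node (1,1) S=143.5100: V=(p*·0.1436+(1−p*)·1.2927)/1.18=0.3165; Δ=(0.1436−1.2927)/(182.2577−117.6782)=-0.0178; B=V−Δ·S=2.8700
Node (0,0) S=113.0000: V=(p*·0.3165+(1−p*)·1.4851)/1.18=0.4663; Δ=(0.3165−1.4851)/(143.5100−92.6600)=-0.0230; B=V−Δ·S=3.0631
Root portfolio cost Δ·113+B reproduces V0=0.4663.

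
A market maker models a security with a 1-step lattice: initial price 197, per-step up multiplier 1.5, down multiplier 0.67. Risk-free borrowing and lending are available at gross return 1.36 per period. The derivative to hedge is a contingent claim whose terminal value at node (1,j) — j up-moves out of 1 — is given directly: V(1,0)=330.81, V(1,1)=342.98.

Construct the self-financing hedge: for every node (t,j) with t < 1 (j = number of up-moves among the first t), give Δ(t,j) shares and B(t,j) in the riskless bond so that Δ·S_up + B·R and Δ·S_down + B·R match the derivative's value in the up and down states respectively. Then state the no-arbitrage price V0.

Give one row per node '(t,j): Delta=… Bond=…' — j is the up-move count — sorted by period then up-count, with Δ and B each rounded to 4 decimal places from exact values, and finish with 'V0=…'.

(0,0): Delta=0.0744 Bond=236.0191
V0=250.6818

Risk-neutral probability p* = (R−d)/(u−d) = (1.36−0.67)/(1.5−0.67) = 0.8313.
Terminal values V(1,·): V(1,0)=330.8100, V(1,1)=342.9800
  t=0,j=0: stock 197.0000 → up 295.5000 (V=342.9800), down 131.9900 (V=330.8100). Price 250.6818; hedge Δ=0.0744, bond B=236.0191.
Each (Δ,B) replicates both successor values, so the strategy is self-financing and V0 is arbitrage-free.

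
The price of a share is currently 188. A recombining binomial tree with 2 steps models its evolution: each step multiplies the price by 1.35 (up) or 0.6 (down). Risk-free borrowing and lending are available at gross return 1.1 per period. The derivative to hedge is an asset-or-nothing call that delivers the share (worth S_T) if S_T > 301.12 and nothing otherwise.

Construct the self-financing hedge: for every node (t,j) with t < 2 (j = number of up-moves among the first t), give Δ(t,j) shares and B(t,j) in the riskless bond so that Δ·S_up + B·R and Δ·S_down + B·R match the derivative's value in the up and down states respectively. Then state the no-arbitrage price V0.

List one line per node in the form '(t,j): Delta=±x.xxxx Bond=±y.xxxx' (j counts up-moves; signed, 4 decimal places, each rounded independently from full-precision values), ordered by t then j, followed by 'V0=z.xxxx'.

Since d<R<u, set p* = (R−d)/(u−d) = 0.6667; price each node as the discounted p*-expectation of its children.
Payoff layer (t=2): V(2,0)=0.0000, V(2,1)=0.0000, V(2,2)=342.6300
(1,0): S=112.8000. Δ = (V_up−V_dn)/(S_up−S_dn) = (0.0000−0.0000)/(152.2800−67.6800) = 0.0000. V = [p*·0.0000 + (1−p*)·0.0000]/1.1 = 0.0000. B = V − Δ·S = 0.0000.
(1,1): S=253.8000. Δ = (V_up−V_dn)/(S_up−S_dn) = (342.6300−0.0000)/(342.6300−152.2800) = 1.8000. V = [p*·342.6300 + (1−p*)·0.0000]/1.1 = 207.6545. B = V − Δ·S = -249.1855.
(0,0): S=188.0000. Δ = (V_up−V_dn)/(S_up−S_dn) = (207.6545−0.0000)/(253.8000−112.8000) = 1.4727. V = [p*·207.6545 + (1−p*)·0.0000]/1.1 = 125.8512. B = V − Δ·S = -151.0215.
Each (Δ,B) replicates both successor values, so the strategy is self-financing and V0 is arbitrage-free.

(0,0): Delta=1.4727 Bond=-151.0215
(1,0): Delta=0.0000 Bond=0.0000
(1,1): Delta=1.8000 Bond=-249.1855
V0=125.8512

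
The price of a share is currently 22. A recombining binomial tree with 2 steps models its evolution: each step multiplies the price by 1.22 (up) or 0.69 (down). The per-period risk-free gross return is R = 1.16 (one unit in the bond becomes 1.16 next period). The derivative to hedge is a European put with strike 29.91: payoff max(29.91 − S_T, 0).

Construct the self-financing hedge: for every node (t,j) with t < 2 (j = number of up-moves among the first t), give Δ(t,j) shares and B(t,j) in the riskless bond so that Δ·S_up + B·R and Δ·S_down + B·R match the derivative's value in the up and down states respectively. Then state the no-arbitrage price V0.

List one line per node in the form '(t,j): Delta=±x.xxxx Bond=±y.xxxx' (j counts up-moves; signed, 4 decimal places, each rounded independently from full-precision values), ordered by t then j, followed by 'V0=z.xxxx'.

(0,0): Delta=-0.8141 Bond=19.7958
(1,0): Delta=-1.0000 Bond=25.7845
(1,1): Delta=-0.8007 Bond=22.6029
V0=1.8847

Under the risk-neutral measure, an up-move has probability p* = (R−d)/(u−d) = 0.8868 and values discount at R = 1.16.
At expiry t=2: V(2,0)=19.4358, V(2,1)=11.3904, V(2,2)=0.0000
(1,0): S=15.1800. Δ = (V_up−V_dn)/(S_up−S_dn) = (11.3904−19.4358)/(18.5196−10.4742) = -1.0000. V = [p*·11.3904 + (1−p*)·19.4358]/1.16 = 10.6045. B = V − Δ·S = 25.7845.
(1,1): S=26.8400. Δ = (V_up−V_dn)/(S_up−S_dn) = (0.0000−11.3904)/(32.7448−18.5196) = -0.8007. V = [p*·0.0000 + (1−p*)·11.3904]/1.16 = 1.1116. B = V − Δ·S = 22.6029.
(0,0): S=22.0000. Δ = (V_up−V_dn)/(S_up−S_dn) = (1.1116−10.6045)/(26.8400−15.1800) = -0.8141. V = [p*·1.1116 + (1−p*)·10.6045]/1.16 = 1.8847. B = V − Δ·S = 19.7958.
Each (Δ,B) replicates both successor values, so the strategy is self-financing and V0 is arbitrage-free.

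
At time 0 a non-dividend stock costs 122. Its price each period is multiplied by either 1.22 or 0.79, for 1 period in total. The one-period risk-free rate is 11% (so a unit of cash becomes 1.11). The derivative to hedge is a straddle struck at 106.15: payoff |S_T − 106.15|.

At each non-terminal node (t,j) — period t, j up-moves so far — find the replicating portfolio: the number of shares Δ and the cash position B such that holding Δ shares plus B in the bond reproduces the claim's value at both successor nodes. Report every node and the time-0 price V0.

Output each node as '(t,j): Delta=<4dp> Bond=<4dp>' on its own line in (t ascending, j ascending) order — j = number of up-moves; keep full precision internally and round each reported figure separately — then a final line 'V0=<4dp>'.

(0,0): Delta=0.6275 Bond=-45.6855
V0=30.8726

Risk-neutral probability p* = (R−d)/(u−d) = (1.11−0.79)/(1.22−0.79) = 0.7442.
Terminal payoffs: V(1,0)=9.7700, V(1,1)=42.6900
  t=0,j=0: stock 122.0000 → up 148.8400 (V=42.6900), down 96.3800 (V=9.7700). Price 30.8726; hedge Δ=0.6275, bond B=-45.6855.
Root portfolio cost Δ·122+B reproduces V0=30.8726.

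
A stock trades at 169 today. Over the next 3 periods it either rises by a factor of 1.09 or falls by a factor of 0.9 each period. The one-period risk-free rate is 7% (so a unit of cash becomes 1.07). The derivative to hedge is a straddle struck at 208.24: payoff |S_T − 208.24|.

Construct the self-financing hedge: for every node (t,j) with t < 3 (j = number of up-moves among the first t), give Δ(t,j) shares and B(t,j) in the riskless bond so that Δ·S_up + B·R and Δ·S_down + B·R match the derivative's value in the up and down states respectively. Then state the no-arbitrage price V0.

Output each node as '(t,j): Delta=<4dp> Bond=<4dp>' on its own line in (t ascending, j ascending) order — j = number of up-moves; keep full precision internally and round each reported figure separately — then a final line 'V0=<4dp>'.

Since d<R<u, set p* = (R−d)/(u−d) = 0.8947; price each node as the discounted p*-expectation of its children.
At expiry t=3: V(3,0)=85.0390, V(3,1)=59.0299, V(3,2)=27.5300, V(3,3)=10.6199
Node (2,0) S=136.8900: V=(p*·59.0299+(1−p*)·85.0390)/1.07=57.7268; Δ=(59.0299−85.0390)/(149.2101−123.2010)=-1.0000; B=V−Δ·S=194.6168
Node (2,1) S=165.7890: V=(p*·27.5300+(1−p*)·59.0299)/1.07=28.8278; Δ=(27.5300−59.0299)/(180.7100−149.2101)=-1.0000; B=V−Δ·S=194.6168
Node (2,2) S=200.7889: V=(p*·10.6199+(1−p*)·27.5300)/1.07=11.5887; Δ=(10.6199−27.5300)/(218.8599−180.7100)=-0.4433; B=V−Δ·S=100.5892
Node (1,0) S=152.1000: V=(p*·28.8278+(1−p*)·57.7268)/1.07=29.7849; Δ=(28.8278−57.7268)/(165.7890−136.8900)=-1.0000; B=V−Δ·S=181.8849
Node (1,1) S=184.2100: V=(p*·11.5887+(1−p*)·28.8278)/1.07=12.5265; Δ=(11.5887−28.8278)/(200.7889−165.7890)=-0.4925; B=V−Δ·S=103.2587
Node (0,0) S=169.0000: V=(p*·12.5265+(1−p*)·29.7849)/1.07=13.4048; Δ=(12.5265−29.7849)/(184.2100−152.1000)=-0.5375; B=V−Δ·S=104.2385
Each (Δ,B) replicates both successor values, so the strategy is self-financing and V0 is arbitrage-free.

(0,0): Delta=-0.5375 Bond=104.2385
(1,0): Delta=-1.0000 Bond=181.8849
(1,1): Delta=-0.4925 Bond=103.2587
(2,0): Delta=-1.0000 Bond=194.6168
(2,1): Delta=-1.0000 Bond=194.6168
(2,2): Delta=-0.4433 Bond=100.5892
V0=13.4048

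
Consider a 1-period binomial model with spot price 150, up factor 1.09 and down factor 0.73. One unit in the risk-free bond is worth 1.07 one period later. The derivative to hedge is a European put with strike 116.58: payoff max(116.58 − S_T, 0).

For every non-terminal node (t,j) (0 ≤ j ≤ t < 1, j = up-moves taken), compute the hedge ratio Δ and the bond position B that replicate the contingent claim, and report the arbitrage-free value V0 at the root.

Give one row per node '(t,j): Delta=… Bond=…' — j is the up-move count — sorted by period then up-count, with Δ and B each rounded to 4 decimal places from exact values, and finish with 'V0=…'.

(0,0): Delta=-0.1311 Bond=20.0343
V0=0.3676

Since d<R<u, set p* = (R−d)/(u−d) = 0.9444; price each node as the discounted p*-expectation of its children.
Terminal values V(1,·): V(1,0)=7.0800, V(1,1)=0.0000
Node (0,0) S=150.0000: V=(p*·0.0000+(1−p*)·7.0800)/1.07=0.3676; Δ=(0.0000−7.0800)/(163.5000−109.5000)=-0.1311; B=V−Δ·S=20.0343
The time-0 hedge costs 0.3676, which is the no-arbitrage price.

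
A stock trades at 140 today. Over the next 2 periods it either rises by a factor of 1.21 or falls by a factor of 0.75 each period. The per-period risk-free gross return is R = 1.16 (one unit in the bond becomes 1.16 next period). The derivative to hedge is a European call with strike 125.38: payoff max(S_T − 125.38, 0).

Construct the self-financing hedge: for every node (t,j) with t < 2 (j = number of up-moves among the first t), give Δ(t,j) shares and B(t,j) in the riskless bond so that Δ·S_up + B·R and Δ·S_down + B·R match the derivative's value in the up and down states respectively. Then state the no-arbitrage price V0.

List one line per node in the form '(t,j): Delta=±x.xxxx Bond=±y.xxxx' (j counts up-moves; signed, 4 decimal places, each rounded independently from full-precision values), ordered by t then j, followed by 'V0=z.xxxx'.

No-arbitrage ⇒ martingale measure with p* = (R−d)/(u−d) = 0.8913.
Payoff layer (t=2): V(2,0)=0.0000, V(2,1)=1.6700, V(2,2)=79.5940
  t=1,j=0: stock 105.0000 → up 127.0500 (V=1.6700), down 78.7500 (V=0.0000). Price 1.2832; hedge Δ=0.0346, bond B=-2.3473.
  t=1,j=1: stock 169.4000 → up 204.9740 (V=79.5940), down 127.0500 (V=1.6700). Price 61.3138; hedge Δ=1.0000, bond B=-108.0862.
  t=0,j=0: stock 140.0000 → up 169.4000 (V=61.3138), down 105.0000 (V=1.2832). Price 47.2317; hedge Δ=0.9322, bond B=-83.2697.
Each (Δ,B) replicates both successor values, so the strategy is self-financing and V0 is arbitrage-free.

(0,0): Delta=0.9322 Bond=-83.2697
(1,0): Delta=0.0346 Bond=-2.3473
(1,1): Delta=1.0000 Bond=-108.0862
V0=47.2317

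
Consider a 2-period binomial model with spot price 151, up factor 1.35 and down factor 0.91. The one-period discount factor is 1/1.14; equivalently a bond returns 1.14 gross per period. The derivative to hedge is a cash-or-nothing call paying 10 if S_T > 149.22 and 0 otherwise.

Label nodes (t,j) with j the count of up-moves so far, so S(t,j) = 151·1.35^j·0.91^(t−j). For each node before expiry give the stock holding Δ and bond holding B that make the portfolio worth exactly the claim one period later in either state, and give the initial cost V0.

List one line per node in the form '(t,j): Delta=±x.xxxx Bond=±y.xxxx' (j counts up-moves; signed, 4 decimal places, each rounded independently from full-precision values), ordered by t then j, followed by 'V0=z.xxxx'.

Under the risk-neutral measure, an up-move has probability p* = (R−d)/(u−d) = 0.5227 and values discount at R = 1.14.
At expiry t=2: V(2,0)=0.0000, V(2,1)=10.0000, V(2,2)=10.0000
Node (1,0) S=137.4100: V=(p*·10.0000+(1−p*)·0.0000)/1.14=4.5853; Δ=(10.0000−0.0000)/(185.5035−125.0431)=0.1654; B=V−Δ·S=-18.1419
Node (1,1) S=203.8500: V=(p*·10.0000+(1−p*)·10.0000)/1.14=8.7719; Δ=(10.0000−10.0000)/(275.1975−185.5035)=0.0000; B=V−Δ·S=8.7719
Node (0,0) S=151.0000: V=(p*·8.7719+(1−p*)·4.5853)/1.14=5.9419; Δ=(8.7719−4.5853)/(203.8500−137.4100)=0.0630; B=V−Δ·S=-3.5731
Each (Δ,B) replicates both successor values, so the strategy is self-financing and V0 is arbitrage-free.

(0,0): Delta=0.0630 Bond=-3.5731
(1,0): Delta=0.1654 Bond=-18.1419
(1,1): Delta=0.0000 Bond=8.7719
V0=5.9419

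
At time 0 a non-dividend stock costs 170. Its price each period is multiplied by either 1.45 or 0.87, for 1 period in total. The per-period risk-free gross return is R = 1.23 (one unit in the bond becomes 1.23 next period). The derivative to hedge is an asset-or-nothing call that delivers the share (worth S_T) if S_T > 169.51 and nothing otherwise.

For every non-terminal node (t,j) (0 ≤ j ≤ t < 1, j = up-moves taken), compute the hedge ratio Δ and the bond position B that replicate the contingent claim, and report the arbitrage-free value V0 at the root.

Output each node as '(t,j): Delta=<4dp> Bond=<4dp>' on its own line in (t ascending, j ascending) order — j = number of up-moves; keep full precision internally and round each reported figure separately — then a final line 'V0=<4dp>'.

(0,0): Delta=2.5000 Bond=-300.6098
V0=124.3902

No-arbitrage ⇒ martingale measure with p* = (R−d)/(u−d) = 0.6207.
At expiry t=1: V(1,0)=0.0000, V(1,1)=246.5000
  t=0,j=0: stock 170.0000 → up 246.5000 (V=246.5000), down 147.9000 (V=0.0000). Price 124.3902; hedge Δ=2.5000, bond B=-300.6098.
Root portfolio cost Δ·170+B reproduces V0=124.3902.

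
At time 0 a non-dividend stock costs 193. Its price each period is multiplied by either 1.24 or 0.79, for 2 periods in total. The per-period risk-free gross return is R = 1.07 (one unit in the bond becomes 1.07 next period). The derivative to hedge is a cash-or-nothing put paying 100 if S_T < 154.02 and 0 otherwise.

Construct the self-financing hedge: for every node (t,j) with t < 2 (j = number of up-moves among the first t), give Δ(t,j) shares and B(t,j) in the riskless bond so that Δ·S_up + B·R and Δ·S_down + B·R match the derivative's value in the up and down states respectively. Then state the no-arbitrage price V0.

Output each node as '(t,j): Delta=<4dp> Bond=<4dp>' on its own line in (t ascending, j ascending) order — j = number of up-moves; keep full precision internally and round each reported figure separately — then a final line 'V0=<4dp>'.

Risk-neutral probability p* = (R−d)/(u−d) = (1.07−0.79)/(1.24−0.79) = 0.6222.
Payoff layer (t=2): V(2,0)=100.0000, V(2,1)=0.0000, V(2,2)=0.0000
  t=1,j=0: stock 152.4700 → up 189.0628 (V=0.0000), down 120.4513 (V=100.0000). Price 35.3063; hedge Δ=-1.4575, bond B=257.5286.
  t=1,j=1: stock 239.3200 → up 296.7568 (V=0.0000), down 189.0628 (V=0.0000). Price 0.0000; hedge Δ=0.0000, bond B=0.0000.
  t=0,j=0: stock 193.0000 → up 239.3200 (V=0.0000), down 152.4700 (V=35.3063). Price 12.4654; hedge Δ=-0.4065, bond B=90.9239.
Root portfolio cost Δ·193+B reproduces V0=12.4654.

(0,0): Delta=-0.4065 Bond=90.9239
(1,0): Delta=-1.4575 Bond=257.5286
(1,1): Delta=0.0000 Bond=0.0000
V0=12.4654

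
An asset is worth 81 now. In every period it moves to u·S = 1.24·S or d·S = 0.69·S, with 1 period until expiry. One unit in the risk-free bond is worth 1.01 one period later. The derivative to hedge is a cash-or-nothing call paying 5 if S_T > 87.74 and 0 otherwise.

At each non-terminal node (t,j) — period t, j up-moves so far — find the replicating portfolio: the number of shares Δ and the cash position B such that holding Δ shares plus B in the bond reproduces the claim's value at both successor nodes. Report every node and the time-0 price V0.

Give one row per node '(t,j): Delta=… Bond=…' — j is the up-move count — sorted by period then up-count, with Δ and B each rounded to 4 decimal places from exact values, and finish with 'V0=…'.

Under the risk-neutral measure, an up-move has probability p* = (R−d)/(u−d) = 0.5818 and values discount at R = 1.01.
Payoff layer (t=1): V(1,0)=0.0000, V(1,1)=5.0000
Node (0,0) S=81.0000: V=(p*·5.0000+(1−p*)·0.0000)/1.01=2.8803; Δ=(5.0000−0.0000)/(100.4400−55.8900)=0.1122; B=V−Δ·S=-6.2106
Each (Δ,B) replicates both successor values, so the strategy is self-financing and V0 is arbitrage-free.

(0,0): Delta=0.1122 Bond=-6.2106
V0=2.8803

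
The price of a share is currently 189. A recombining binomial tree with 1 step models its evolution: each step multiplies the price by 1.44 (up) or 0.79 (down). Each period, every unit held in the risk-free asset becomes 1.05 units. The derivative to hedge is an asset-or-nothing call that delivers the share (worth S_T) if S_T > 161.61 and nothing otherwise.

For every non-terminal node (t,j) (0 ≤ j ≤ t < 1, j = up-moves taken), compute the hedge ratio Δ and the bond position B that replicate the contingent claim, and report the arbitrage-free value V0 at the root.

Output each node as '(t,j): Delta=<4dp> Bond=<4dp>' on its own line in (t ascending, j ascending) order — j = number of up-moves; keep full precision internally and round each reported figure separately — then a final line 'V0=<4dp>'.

No-arbitrage ⇒ martingale measure with p* = (R−d)/(u−d) = 0.4000.
Terminal values V(1,·): V(1,0)=0.0000, V(1,1)=272.1600
Node (0,0) S=189.0000: V=(p*·272.1600+(1−p*)·0.0000)/1.05=103.6800; Δ=(272.1600−0.0000)/(272.1600−149.3100)=2.2154; B=V−Δ·S=-315.0277
Each (Δ,B) replicates both successor values, so the strategy is self-financing and V0 is arbitrage-free.

(0,0): Delta=2.2154 Bond=-315.0277
V0=103.6800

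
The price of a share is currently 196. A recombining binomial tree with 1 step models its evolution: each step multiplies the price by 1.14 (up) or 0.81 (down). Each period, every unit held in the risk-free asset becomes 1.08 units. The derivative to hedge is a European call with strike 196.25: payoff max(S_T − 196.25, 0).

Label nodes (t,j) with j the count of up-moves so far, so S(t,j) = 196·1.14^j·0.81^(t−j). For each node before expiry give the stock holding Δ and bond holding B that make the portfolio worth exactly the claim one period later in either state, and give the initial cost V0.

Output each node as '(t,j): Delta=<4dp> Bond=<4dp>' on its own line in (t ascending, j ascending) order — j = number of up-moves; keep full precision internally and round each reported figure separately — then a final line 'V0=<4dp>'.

(0,0): Delta=0.4204 Bond=-61.7955
V0=20.5985

Since d<R<u, set p* = (R−d)/(u−d) = 0.8182; price each node as the discounted p*-expectation of its children.
Payoff layer (t=1): V(1,0)=0.0000, V(1,1)=27.1900
(0,0): S=196.0000. Δ = (V_up−V_dn)/(S_up−S_dn) = (27.1900−0.0000)/(223.4400−158.7600) = 0.4204. V = [p*·27.1900 + (1−p*)·0.0000]/1.08 = 20.5985. B = V − Δ·S = -61.7955.
Each (Δ,B) replicates both successor values, so the strategy is self-financing and V0 is arbitrage-free.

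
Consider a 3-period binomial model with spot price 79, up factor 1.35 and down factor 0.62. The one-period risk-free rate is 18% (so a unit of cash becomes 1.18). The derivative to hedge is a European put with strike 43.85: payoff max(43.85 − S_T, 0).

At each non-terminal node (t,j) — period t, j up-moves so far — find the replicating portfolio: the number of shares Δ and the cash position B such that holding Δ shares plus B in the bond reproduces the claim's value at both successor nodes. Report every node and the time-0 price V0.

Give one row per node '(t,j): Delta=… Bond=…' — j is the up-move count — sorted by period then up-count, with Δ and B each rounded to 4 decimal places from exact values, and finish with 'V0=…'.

(0,0): Delta=-0.0277 Bond=2.5950
(1,0): Delta=-0.1742 Bond=10.2414
(1,1): Delta=-0.0072 Bond=0.8826
(2,0): Delta=-1.0000 Bond=37.1610
(2,1): Delta=-0.0591 Bond=4.4724
(2,2): Delta=0.0000 Bond=0.0000
V0=0.4091

Risk-neutral probability p* = (R−d)/(u−d) = (1.18−0.62)/(1.35−0.62) = 0.7671.
Terminal payoffs: V(3,0)=25.0221, V(3,1)=2.8537, V(3,2)=0.0000, V(3,3)=0.0000
(2,0): S=30.3676. Δ = (V_up−V_dn)/(S_up−S_dn) = (2.8537−25.0221)/(40.9963−18.8279) = -1.0000. V = [p*·2.8537 + (1−p*)·25.0221]/1.18 = 6.7934. B = V − Δ·S = 37.1610.
(2,1): S=66.1230. Δ = (V_up−V_dn)/(S_up−S_dn) = (0.0000−2.8537)/(89.2661−40.9963) = -0.0591. V = [p*·0.0000 + (1−p*)·2.8537]/1.18 = 0.5632. B = V − Δ·S = 4.4724.
(2,2): S=143.9775. Δ = (V_up−V_dn)/(S_up−S_dn) = (0.0000−0.0000)/(194.3696−89.2661) = 0.0000. V = [p*·0.0000 + (1−p*)·0.0000]/1.18 = 0.0000. B = V − Δ·S = 0.0000.
(1,0): S=48.9800. Δ = (V_up−V_dn)/(S_up−S_dn) = (0.5632−6.7934)/(66.1230−30.3676) = -0.1742. V = [p*·0.5632 + (1−p*)·6.7934]/1.18 = 1.7068. B = V − Δ·S = 10.2414.
(1,1): S=106.6500. Δ = (V_up−V_dn)/(S_up−S_dn) = (0.0000−0.5632)/(143.9775−66.1230) = -0.0072. V = [p*·0.0000 + (1−p*)·0.5632]/1.18 = 0.1111. B = V − Δ·S = 0.8826.
(0,0): S=79.0000. Δ = (V_up−V_dn)/(S_up−S_dn) = (0.1111−1.7068)/(106.6500−48.9800) = -0.0277. V = [p*·0.1111 + (1−p*)·1.7068]/1.18 = 0.4091. B = V − Δ·S = 2.5950.
Each (Δ,B) replicates both successor values, so the strategy is self-financing and V0 is arbitrage-free.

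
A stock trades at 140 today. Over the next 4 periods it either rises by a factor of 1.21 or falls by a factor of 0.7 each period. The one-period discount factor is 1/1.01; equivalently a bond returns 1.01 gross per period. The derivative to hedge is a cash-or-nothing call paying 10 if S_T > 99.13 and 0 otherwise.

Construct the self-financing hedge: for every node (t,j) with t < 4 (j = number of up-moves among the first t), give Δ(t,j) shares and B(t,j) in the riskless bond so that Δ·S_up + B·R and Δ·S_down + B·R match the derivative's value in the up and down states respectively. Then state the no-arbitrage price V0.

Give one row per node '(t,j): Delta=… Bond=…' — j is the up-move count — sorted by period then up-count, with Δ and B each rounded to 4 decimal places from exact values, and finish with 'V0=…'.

(0,0): Delta=0.0381 Bond=2.6364
(1,0): Delta=0.0935 Bond=-2.7650
(1,1): Delta=0.0174 Bond=6.1645
(2,0): Delta=0.1720 Bond=-8.1786
(2,1): Delta=0.0642 Bond=0.6822
(2,2): Delta=0.0000 Bond=9.8030
(3,0): Delta=0.0000 Bond=0.0000
(3,1): Delta=0.2362 Bond=-13.5896
(3,2): Delta=0.0000 Bond=9.9010
(3,3): Delta=0.0000 Bond=9.9010
V0=7.9734

The replicating-portfolio and risk-neutral prices coincide; use p* = (1.01−0.7)/(1.21−0.7) = 0.6078 for the latter.
Terminal payoffs: V(4,0)=0.0000, V(4,1)=0.0000, V(4,2)=10.0000, V(4,3)=10.0000, V(4,4)=10.0000
Node (3,0) S=48.0200: V=(p*·0.0000+(1−p*)·0.0000)/1.01=0.0000; Δ=(0.0000−0.0000)/(58.1042−33.6140)=0.0000; B=V−Δ·S=0.0000
Node (3,1) S=83.0060: V=(p*·10.0000+(1−p*)·0.0000)/1.01=6.0182; Δ=(10.0000−0.0000)/(100.4373−58.1042)=0.2362; B=V−Δ·S=-13.5896
Node (3,2) S=143.4818: V=(p*·10.0000+(1−p*)·10.0000)/1.01=9.9010; Δ=(10.0000−10.0000)/(173.6130−100.4373)=0.0000; B=V−Δ·S=9.9010
Node (3,3) S=248.0185: V=(p*·10.0000+(1−p*)·10.0000)/1.01=9.9010; Δ=(10.0000−10.0000)/(300.1024−173.6130)=0.0000; B=V−Δ·S=9.9010
Node (2,0) S=68.6000: V=(p*·6.0182+(1−p*)·0.0000)/1.01=3.6219; Δ=(6.0182−0.0000)/(83.0060−48.0200)=0.1720; B=V−Δ·S=-8.1786
Node (2,1) S=118.5800: V=(p*·9.9010+(1−p*)·6.0182)/1.01=8.2954; Δ=(9.9010−6.0182)/(143.4818−83.0060)=0.0642; B=V−Δ·S=0.6822
Node (2,2) S=204.9740: V=(p*·9.9010+(1−p*)·9.9010)/1.01=9.8030; Δ=(9.9010−9.9010)/(248.0185−143.4818)=0.0000; B=V−Δ·S=9.8030
Node (1,0) S=98.0000: V=(p*·8.2954+(1−p*)·3.6219)/1.01=6.3987; Δ=(8.2954−3.6219)/(118.5800−68.6000)=0.0935; B=V−Δ·S=-2.7650
Node (1,1) S=169.4000: V=(p*·9.8030+(1−p*)·8.2954)/1.01=9.1206; Δ=(9.8030−8.2954)/(204.9740−118.5800)=0.0174; B=V−Δ·S=6.1645
Node (0,0) S=140.0000: V=(p*·9.1206+(1−p*)·6.3987)/1.01=7.9734; Δ=(9.1206−6.3987)/(169.4000−98.0000)=0.0381; B=V−Δ·S=2.6364
Check: Δ(0,0)·S0 + B(0,0) = 7.9734 = V0.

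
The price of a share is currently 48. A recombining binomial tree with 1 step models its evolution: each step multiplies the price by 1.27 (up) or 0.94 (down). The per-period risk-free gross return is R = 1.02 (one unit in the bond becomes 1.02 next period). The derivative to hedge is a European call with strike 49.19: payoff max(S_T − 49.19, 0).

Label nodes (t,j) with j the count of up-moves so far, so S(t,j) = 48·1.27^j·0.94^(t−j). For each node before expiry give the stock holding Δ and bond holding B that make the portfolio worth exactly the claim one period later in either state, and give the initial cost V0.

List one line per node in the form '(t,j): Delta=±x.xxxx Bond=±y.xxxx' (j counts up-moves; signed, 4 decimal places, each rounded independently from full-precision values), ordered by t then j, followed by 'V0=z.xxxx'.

The replicating-portfolio and risk-neutral prices coincide; use p* = (1.02−0.94)/(1.27−0.94) = 0.2424 for the latter.
Payoff layer (t=1): V(1,0)=0.0000, V(1,1)=11.7700
Node (0,0) S=48.0000: V=(p*·11.7700+(1−p*)·0.0000)/1.02=2.7974; Δ=(11.7700−0.0000)/(60.9600−45.1200)=0.7431; B=V−Δ·S=-32.8693
Each (Δ,B) replicates both successor values, so the strategy is self-financing and V0 is arbitrage-free.

(0,0): Delta=0.7431 Bond=-32.8693
V0=2.7974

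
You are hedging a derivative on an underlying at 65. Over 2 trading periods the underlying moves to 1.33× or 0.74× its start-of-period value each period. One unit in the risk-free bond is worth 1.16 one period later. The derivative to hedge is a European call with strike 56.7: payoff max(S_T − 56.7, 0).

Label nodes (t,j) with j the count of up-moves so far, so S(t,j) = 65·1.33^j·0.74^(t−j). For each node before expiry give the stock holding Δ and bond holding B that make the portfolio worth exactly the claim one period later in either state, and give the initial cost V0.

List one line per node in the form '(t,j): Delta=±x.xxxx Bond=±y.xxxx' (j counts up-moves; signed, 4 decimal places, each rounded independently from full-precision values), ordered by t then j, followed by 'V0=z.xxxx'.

(0,0): Delta=0.8633 Bond=-31.9494
(1,0): Delta=0.2563 Bond=-7.8639
(1,1): Delta=1.0000 Bond=-48.8793
V0=24.1649

Risk-neutral probability p* = (R−d)/(u−d) = (1.16−0.74)/(1.33−0.74) = 0.7119.
Terminal payoffs: V(2,0)=0.0000, V(2,1)=7.2730, V(2,2)=58.2785
  t=1,j=0: stock 48.1000 → up 63.9730 (V=7.2730), down 35.5940 (V=0.0000). Price 4.4633; hedge Δ=0.2563, bond B=-7.8639.
  t=1,j=1: stock 86.4500 → up 114.9785 (V=58.2785), down 63.9730 (V=7.2730). Price 37.5707; hedge Δ=1.0000, bond B=-48.8793.
  t=0,j=0: stock 65.0000 → up 86.4500 (V=37.5707), down 48.1000 (V=4.4633). Price 24.1649; hedge Δ=0.8633, bond B=-31.9494.
Check: Δ(0,0)·S0 + B(0,0) = 24.1649 = V0.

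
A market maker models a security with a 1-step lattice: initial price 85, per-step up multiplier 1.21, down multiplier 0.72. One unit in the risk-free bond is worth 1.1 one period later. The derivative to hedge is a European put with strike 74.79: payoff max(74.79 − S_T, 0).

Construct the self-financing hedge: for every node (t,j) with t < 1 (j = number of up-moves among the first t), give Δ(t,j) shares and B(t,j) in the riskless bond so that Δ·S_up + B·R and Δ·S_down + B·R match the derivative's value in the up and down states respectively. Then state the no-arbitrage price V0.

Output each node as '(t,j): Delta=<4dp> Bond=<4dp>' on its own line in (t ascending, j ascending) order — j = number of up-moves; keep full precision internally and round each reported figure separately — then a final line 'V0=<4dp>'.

(0,0): Delta=-0.3263 Bond=30.5082
V0=2.7735

No-arbitrage ⇒ martingale measure with p* = (R−d)/(u−d) = 0.7755.
Payoff layer (t=1): V(1,0)=13.5900, V(1,1)=0.0000
Node (0,0) S=85.0000: V=(p*·0.0000+(1−p*)·13.5900)/1.1=2.7735; Δ=(0.0000−13.5900)/(102.8500−61.2000)=-0.3263; B=V−Δ·S=30.5082
Check: Δ(0,0)·S0 + B(0,0) = 2.7735 = V0.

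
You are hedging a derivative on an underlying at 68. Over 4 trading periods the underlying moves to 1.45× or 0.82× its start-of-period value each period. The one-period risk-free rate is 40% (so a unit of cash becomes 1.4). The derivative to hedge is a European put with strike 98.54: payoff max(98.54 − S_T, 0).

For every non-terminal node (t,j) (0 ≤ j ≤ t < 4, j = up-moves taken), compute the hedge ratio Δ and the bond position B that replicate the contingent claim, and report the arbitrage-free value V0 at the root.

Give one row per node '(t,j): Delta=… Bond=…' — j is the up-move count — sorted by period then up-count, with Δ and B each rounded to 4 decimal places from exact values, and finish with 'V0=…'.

(0,0): Delta=-0.0104 Bond=0.7501
(1,0): Delta=-0.1204 Bond=7.1851
(1,1): Delta=-0.0050 Bond=0.5212
(2,0): Delta=-1.0000 Bond=50.2755
(2,1): Delta=-0.0776 Bond=6.5923
(2,2): Delta=-0.0015 Bond=0.2243
(3,0): Delta=-1.0000 Bond=70.3857
(3,1): Delta=-1.0000 Bond=70.3857
(3,2): Delta=-0.0326 Bond=3.9570
(3,3): Delta=0.0000 Bond=0.0000
V0=0.0419

Risk-neutral probability p* = (R−d)/(u−d) = (1.4−0.82)/(1.45−0.82) = 0.9206.
Terminal payoffs: V(4,0)=67.7957, V(4,1)=44.1751, V(4,2)=2.4070, V(4,3)=0.0000, V(4,4)=0.0000
  t=3,j=0: stock 37.4930 → up 54.3649 (V=44.1751), down 30.7443 (V=67.7957). Price 32.8927; hedge Δ=-1.0000, bond B=70.3857.
  t=3,j=1: stock 66.2986 → up 96.1330 (V=2.4070), down 54.3649 (V=44.1751). Price 4.0871; hedge Δ=-1.0000, bond B=70.3857.
  t=3,j=2: stock 117.2354 → up 169.9913 (V=0.0000), down 96.1330 (V=2.4070). Price 0.1364; hedge Δ=-0.0326, bond B=3.9570.
  t=3,j=3: stock 207.3065 → up 300.5944 (V=0.0000), down 169.9913 (V=0.0000). Price 0.0000; hedge Δ=0.0000, bond B=0.0000.
  t=2,j=0: stock 45.7232 → up 66.2986 (V=4.0871), down 37.4930 (V=32.8927). Price 4.5523; hedge Δ=-1.0000, bond B=50.2755.
  t=2,j=1: stock 80.8520 → up 117.2354 (V=0.1364), down 66.2986 (V=4.0871). Price 0.3214; hedge Δ=-0.0776, bond B=6.5923.
  t=2,j=2: stock 142.9700 → up 207.3065 (V=0.0000), down 117.2354 (V=0.1364). Price 0.0077; hedge Δ=-0.0015, bond B=0.2243.
  t=1,j=0: stock 55.7600 → up 80.8520 (V=0.3214), down 45.7232 (V=4.5523). Price 0.4694; hedge Δ=-0.1204, bond B=7.1851.
  t=1,j=1: stock 98.6000 → up 142.9700 (V=0.0077), down 80.8520 (V=0.3214). Price 0.0233; hedge Δ=-0.0050, bond B=0.5212.
  t=0,j=0: stock 68.0000 → up 98.6000 (V=0.0233), down 55.7600 (V=0.4694). Price 0.0419; hedge Δ=-0.0104, bond B=0.7501.
Root portfolio cost Δ·68+B reproduces V0=0.0419.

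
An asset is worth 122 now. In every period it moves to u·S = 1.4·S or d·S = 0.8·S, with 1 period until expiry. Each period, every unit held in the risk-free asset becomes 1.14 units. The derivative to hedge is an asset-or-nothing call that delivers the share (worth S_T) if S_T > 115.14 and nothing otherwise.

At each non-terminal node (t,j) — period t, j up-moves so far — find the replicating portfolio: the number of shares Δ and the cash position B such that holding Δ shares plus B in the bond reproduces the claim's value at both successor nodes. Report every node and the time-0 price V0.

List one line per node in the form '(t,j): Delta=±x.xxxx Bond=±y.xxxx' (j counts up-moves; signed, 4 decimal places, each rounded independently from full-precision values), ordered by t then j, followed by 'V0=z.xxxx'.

The replicating-portfolio and risk-neutral prices coincide; use p* = (1.14−0.8)/(1.4−0.8) = 0.5667 for the latter.
At expiry t=1: V(1,0)=0.0000, V(1,1)=170.8000
(0,0): S=122.0000. Δ = (V_up−V_dn)/(S_up−S_dn) = (170.8000−0.0000)/(170.8000−97.6000) = 2.3333. V = [p*·170.8000 + (1−p*)·0.0000]/1.14 = 84.9006. B = V − Δ·S = -199.7661.
Each (Δ,B) replicates both successor values, so the strategy is self-financing and V0 is arbitrage-free.

(0,0): Delta=2.3333 Bond=-199.7661
V0=84.9006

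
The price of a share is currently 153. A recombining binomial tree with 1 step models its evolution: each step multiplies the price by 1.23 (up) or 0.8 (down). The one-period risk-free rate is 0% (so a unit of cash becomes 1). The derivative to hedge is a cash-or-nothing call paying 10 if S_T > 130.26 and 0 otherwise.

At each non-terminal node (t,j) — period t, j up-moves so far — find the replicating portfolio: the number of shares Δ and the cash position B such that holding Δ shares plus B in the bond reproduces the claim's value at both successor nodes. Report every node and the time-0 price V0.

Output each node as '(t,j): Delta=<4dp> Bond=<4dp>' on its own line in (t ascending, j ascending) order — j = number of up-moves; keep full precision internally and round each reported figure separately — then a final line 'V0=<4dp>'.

(0,0): Delta=0.1520 Bond=-18.6047
V0=4.6512

Risk-neutral probability p* = (R−d)/(u−d) = (1−0.8)/(1.23−0.8) = 0.4651.
Terminal values V(1,·): V(1,0)=0.0000, V(1,1)=10.0000
  t=0,j=0: stock 153.0000 → up 188.1900 (V=10.0000), down 122.4000 (V=0.0000). Price 4.6512; hedge Δ=0.1520, bond B=-18.6047.
Self-financing check: at every node Δ·S+B equals the discounted successor values.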